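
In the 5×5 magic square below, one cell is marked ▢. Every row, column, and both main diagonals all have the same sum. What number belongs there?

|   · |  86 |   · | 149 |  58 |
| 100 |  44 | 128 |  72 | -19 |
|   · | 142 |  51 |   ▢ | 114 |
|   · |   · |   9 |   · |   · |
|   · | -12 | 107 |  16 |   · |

Row 2 is complete and sums to 325; that is the magic constant.
Column 2: 86 + 44 + 142 + (-12) + ? = 325, so (4,2) = 65.
Column 3 must total 325; the given cells sum to 295, so (1,3) = 30.
The remaining cell in anti-diagonal is (5,1) = 325 − 246 = 79.
The remaining cell in row 1 is (1,1) = 325 − 323 = 2.
Using row 5: 79 + (-12) + 107 + 16 + ? → (5,5) = 325 − 190 = 135.
Column 5 must total 325; the given cells sum to 288, so (4,5) = 37.
Using main diagonal: 2 + 44 + 51 + 135 + ? → (4,4) = 325 − 232 = 93.
The remaining cell in row 4 is (4,1) = 325 − 204 = 121.
The remaining cell in column 1 is (3,1) = 325 − 302 = 23.
From column 4, 325 − (149 + 72 + 93 + 16) gives (3,4) = -5.

-5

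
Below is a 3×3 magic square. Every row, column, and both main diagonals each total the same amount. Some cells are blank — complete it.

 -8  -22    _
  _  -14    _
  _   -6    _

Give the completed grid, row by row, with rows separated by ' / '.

-8 -22 -12 / -18 -14 -10 / -16 -6 -20

Column 2 is already complete: -22 + -14 + -6 = -42, so that is the magic constant.
From row 1, -42 − (-8 + (-22)) gives (1,3) = -12.
Main diagonal: -8 + (-14) + ? = -42, so (3,3) = -20.
Anti-diagonal needs -42; the known cells sum to -26, so (3,1) = -16.
Column 1 must total -42; the given cells sum to -24, so (2,1) = -18.
Using column 3: -12 + (-20) + ? → (2,3) = -42 − (-32) = -10.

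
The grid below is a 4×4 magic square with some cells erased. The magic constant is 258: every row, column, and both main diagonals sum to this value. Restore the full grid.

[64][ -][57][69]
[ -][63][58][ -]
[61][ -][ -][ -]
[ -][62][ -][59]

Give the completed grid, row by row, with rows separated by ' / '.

64 68 57 69 / 67 63 58 70 / 61 65 72 60 / 66 62 71 59

The remaining cell in row 1 is (1,2) = 258 − 190 = 68.
Column 2: 68 + 63 + 62 + ? = 258, so (3,2) = 65.
From main diagonal, 258 − (64 + 63 + 59) gives (3,3) = 72.
Anti-diagonal: 69 + 58 + 65 + ? = 258, so (4,1) = 66.
Row 3 needs 258; the known cells sum to 198, so (3,4) = 60.
Using row 4: 66 + 62 + 59 + ? → (4,3) = 258 − 187 = 71.
Column 1 must total 258; the given cells sum to 191, so (2,1) = 67.
The remaining cell in column 4 is (2,4) = 258 − 188 = 70.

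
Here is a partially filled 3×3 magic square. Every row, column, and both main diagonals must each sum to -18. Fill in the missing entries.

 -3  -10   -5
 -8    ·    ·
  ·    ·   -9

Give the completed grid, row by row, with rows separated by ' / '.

-3 -10 -5 / -8 -6 -4 / -7 -2 -9

Column 1 must total -18; the given cells sum to -11, so (3,1) = -7.
Column 3 needs -18; the known cells sum to -14, so (2,3) = -4.
From main diagonal, -18 − (-3 + (-9)) gives (2,2) = -6.
From row 3, -18 − (-7 + (-9)) gives (3,2) = -2.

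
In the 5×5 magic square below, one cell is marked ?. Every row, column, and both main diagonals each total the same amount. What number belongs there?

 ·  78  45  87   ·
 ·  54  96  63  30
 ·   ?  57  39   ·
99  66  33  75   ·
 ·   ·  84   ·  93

Column 3 is complete and sums to 315; that is the magic constant.
The remaining cell in row 2 is (2,1) = 315 − 243 = 72.
The remaining cell in row 4 is (4,5) = 315 − 273 = 42.
From column 4, 315 − (87 + 63 + 39 + 75) gives (5,4) = 51.
Main diagonal must total 315; the given cells sum to 279, so (1,1) = 36.
Row 1: 36 + 78 + 45 + 87 + ? = 315, so (1,5) = 69.
Using column 5: 69 + 30 + 42 + 93 + ? → (3,5) = 315 − 234 = 81.
Anti-diagonal needs 315; the known cells sum to 255, so (5,1) = 60.
Row 5: 60 + 84 + 51 + 93 + ? = 315, so (5,2) = 27.
Column 1 must total 315; the given cells sum to 267, so (3,1) = 48.
Column 2: 78 + 54 + 66 + 27 + ? = 315, so (3,2) = 90.

90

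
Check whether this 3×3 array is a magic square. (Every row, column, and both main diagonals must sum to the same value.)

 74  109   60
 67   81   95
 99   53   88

No — anti-diagonal sums to 240 but row 2 sums to 243.

Row 1: 74 + 109 + 60 = 243.
Row 2: 67 + 81 + 95 = 243.
Row 3: 99 + 53 + 88 = 240.
Column 1: 74 + 67 + 99 = 240.
Column 2: 109 + 81 + 53 = 243.
Column 3: 60 + 95 + 88 = 243.
Main diagonal: 74 + 81 + 88 = 243.
Anti-diagonal: 60 + 81 + 99 = 240.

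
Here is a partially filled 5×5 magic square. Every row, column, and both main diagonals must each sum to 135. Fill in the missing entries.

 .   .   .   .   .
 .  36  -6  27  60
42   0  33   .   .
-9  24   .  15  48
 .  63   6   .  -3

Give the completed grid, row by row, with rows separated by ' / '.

54 12 45 3 21 / 18 36 -6 27 60 / 42 0 33 51 9 / -9 24 57 15 48 / 30 63 6 39 -3

Using row 2: 36 + (-6) + 27 + 60 + ? → (2,1) = 135 − 117 = 18.
The remaining cell in row 4 is (4,3) = 135 − 78 = 57.
Column 2 needs 135; the known cells sum to 123, so (1,2) = 12.
From column 3, 135 − (-6 + 33 + 57 + 6) gives (1,3) = 45.
Using main diagonal: 36 + 33 + 15 + (-3) + ? → (1,1) = 135 − 81 = 54.
From column 1, 135 − (54 + 18 + 42 + (-9)) gives (5,1) = 30.
From anti-diagonal, 135 − (27 + 33 + 24 + 30) gives (1,5) = 21.
The remaining cell in row 1 is (1,4) = 135 − 132 = 3.
The remaining cell in row 5 is (5,4) = 135 − 96 = 39.
Column 4 needs 135; the known cells sum to 84, so (3,4) = 51.
Using column 5: 21 + 60 + 48 + (-3) + ? → (3,5) = 135 − 126 = 9.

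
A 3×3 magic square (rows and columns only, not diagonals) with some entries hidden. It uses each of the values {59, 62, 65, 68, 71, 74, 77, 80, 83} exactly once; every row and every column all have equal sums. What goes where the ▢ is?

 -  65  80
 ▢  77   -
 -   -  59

The 9 entries sum to 639, so each line sums to 639/3 = 213.
From row 1, 213 − (65 + 80) gives (1,1) = 68.
Column 2 must total 213; the given cells sum to 142, so (3,2) = 71.
The remaining cell in column 3 is (2,3) = 213 − 139 = 74.
From row 2, 213 − (77 + 74) gives (2,1) = 62.

62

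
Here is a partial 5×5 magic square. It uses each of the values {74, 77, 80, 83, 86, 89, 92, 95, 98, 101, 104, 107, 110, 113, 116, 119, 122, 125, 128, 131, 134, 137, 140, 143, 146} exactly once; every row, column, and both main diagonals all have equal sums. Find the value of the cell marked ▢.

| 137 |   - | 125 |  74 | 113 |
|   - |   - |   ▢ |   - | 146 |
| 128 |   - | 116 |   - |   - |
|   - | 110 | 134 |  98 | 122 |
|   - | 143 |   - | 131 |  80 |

83

The 25 entries sum to 2750, so each line sums to 2750/5 = 550.
The remaining cell in row 1 is (1,2) = 550 − 449 = 101.
From row 4, 550 − (110 + 134 + 98 + 122) gives (4,1) = 86.
Column 5 must total 550; the given cells sum to 461, so (3,5) = 89.
Main diagonal: 137 + 116 + 98 + 80 + ? = 550, so (2,2) = 119.
Column 2 needs 550; the known cells sum to 473, so (3,2) = 77.
From row 3, 550 − (128 + 77 + 116 + 89) gives (3,4) = 140.
From column 4, 550 − (74 + 140 + 98 + 131) gives (2,4) = 107.
The remaining cell in anti-diagonal is (5,1) = 550 − 446 = 104.
Row 5 needs 550; the known cells sum to 458, so (5,3) = 92.
From column 1, 550 − (137 + 128 + 86 + 104) gives (2,1) = 95.
Column 3 needs 550; the known cells sum to 467, so (2,3) = 83.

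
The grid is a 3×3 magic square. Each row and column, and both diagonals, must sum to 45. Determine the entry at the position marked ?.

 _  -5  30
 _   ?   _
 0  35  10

15

Row 1: -5 + 30 + ? = 45, so (1,1) = 20.
Column 1: 20 + 0 + ? = 45, so (2,1) = 25.
Column 2 must total 45; the given cells sum to 30, so (2,2) = 15.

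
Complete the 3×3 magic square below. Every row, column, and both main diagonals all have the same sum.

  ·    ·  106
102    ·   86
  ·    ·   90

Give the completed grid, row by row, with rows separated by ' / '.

Column 3 is already complete: 106 + 86 + 90 = 282, so that is the magic constant.
From row 2, 282 − (102 + 86) gives (2,2) = 94.
The remaining cell in main diagonal is (1,1) = 282 − 184 = 98.
The remaining cell in anti-diagonal is (3,1) = 282 − 200 = 82.
Row 1 must total 282; the given cells sum to 204, so (1,2) = 78.
Row 3 needs 282; the known cells sum to 172, so (3,2) = 110.

98 78 106 / 102 94 86 / 82 110 90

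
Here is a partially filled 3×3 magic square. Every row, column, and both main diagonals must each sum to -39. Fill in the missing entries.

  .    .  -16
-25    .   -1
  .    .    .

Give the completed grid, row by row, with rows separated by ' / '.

Row 2 must total -39; the given cells sum to -26, so (2,2) = -13.
Using column 3: -16 + (-1) + ? → (3,3) = -39 − (-17) = -22.
Main diagonal must total -39; the given cells sum to -35, so (1,1) = -4.
From anti-diagonal, -39 − (-16 + (-13)) gives (3,1) = -10.
From row 1, -39 − (-4 + (-16)) gives (1,2) = -19.
Row 3 needs -39; the known cells sum to -32, so (3,2) = -7.

-4 -19 -16 / -25 -13 -1 / -10 -7 -22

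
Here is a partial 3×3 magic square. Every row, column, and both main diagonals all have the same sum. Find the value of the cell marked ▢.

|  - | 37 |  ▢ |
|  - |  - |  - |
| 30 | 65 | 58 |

Row 3 is complete and sums to 153; that is the magic constant.
From column 2, 153 − (37 + 65) gives (2,2) = 51.
The remaining cell in main diagonal is (1,1) = 153 − 109 = 44.
Anti-diagonal needs 153; the known cells sum to 81, so (1,3) = 72.

72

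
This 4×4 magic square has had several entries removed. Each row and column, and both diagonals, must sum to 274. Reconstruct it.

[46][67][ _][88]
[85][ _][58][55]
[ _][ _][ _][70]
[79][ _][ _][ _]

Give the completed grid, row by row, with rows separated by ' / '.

46 67 73 88 / 85 76 58 55 / 64 49 91 70 / 79 82 52 61

Using row 1: 46 + 67 + 88 + ? → (1,3) = 274 − 201 = 73.
The remaining cell in row 2 is (2,2) = 274 − 198 = 76.
From column 1, 274 − (46 + 85 + 79) gives (3,1) = 64.
Column 4 needs 274; the known cells sum to 213, so (4,4) = 61.
Main diagonal must total 274; the given cells sum to 183, so (3,3) = 91.
Anti-diagonal needs 274; the known cells sum to 225, so (3,2) = 49.
Using column 2: 67 + 76 + 49 + ? → (4,2) = 274 − 192 = 82.
Column 3 must total 274; the given cells sum to 222, so (4,3) = 52.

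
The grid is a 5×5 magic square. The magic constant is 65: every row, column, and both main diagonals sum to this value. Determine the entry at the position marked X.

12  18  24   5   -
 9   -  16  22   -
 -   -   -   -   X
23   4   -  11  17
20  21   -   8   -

25

Row 1 must total 65; the given cells sum to 59, so (1,5) = 6.
The remaining cell in row 4 is (4,3) = 65 − 55 = 10.
From column 1, 65 − (12 + 9 + 23 + 20) gives (3,1) = 1.
From column 4, 65 − (5 + 22 + 11 + 8) gives (3,4) = 19.
Anti-diagonal: 6 + 22 + 4 + 20 + ? = 65, so (3,3) = 13.
From column 3, 65 − (24 + 16 + 13 + 10) gives (5,3) = 2.
Using row 5: 20 + 21 + 2 + 8 + ? → (5,5) = 65 − 51 = 14.
Main diagonal needs 65; the known cells sum to 50, so (2,2) = 15.
Using row 2: 9 + 15 + 16 + 22 + ? → (2,5) = 65 − 62 = 3.
Using column 2: 18 + 15 + 4 + 21 + ? → (3,2) = 65 − 58 = 7.
Column 5 must total 65; the given cells sum to 40, so (3,5) = 25.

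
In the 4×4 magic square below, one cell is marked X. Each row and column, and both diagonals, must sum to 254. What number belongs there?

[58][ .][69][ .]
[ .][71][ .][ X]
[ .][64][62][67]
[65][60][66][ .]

56

Row 3: 64 + 62 + 67 + ? = 254, so (3,1) = 61.
The remaining cell in row 4 is (4,4) = 254 − 191 = 63.
Column 1 must total 254; the given cells sum to 184, so (2,1) = 70.
Column 2: 71 + 64 + 60 + ? = 254, so (1,2) = 59.
Column 3 needs 254; the known cells sum to 197, so (2,3) = 57.
Anti-diagonal needs 254; the known cells sum to 186, so (1,4) = 68.
The remaining cell in row 2 is (2,4) = 254 − 198 = 56.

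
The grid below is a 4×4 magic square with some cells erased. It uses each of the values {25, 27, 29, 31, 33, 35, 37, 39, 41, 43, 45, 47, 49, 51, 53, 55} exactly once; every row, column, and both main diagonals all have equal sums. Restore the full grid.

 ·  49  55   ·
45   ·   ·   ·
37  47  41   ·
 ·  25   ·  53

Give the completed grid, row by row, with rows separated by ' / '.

27 49 55 29 / 45 39 33 43 / 37 47 41 35 / 51 25 31 53

The 16 entries sum to 640, so each line sums to 640/4 = 160.
From row 3, 160 − (37 + 47 + 41) gives (3,4) = 35.
Column 2 must total 160; the given cells sum to 121, so (2,2) = 39.
Main diagonal must total 160; the given cells sum to 133, so (1,1) = 27.
Row 1 must total 160; the given cells sum to 131, so (1,4) = 29.
Column 1 needs 160; the known cells sum to 109, so (4,1) = 51.
Using column 4: 29 + 35 + 53 + ? → (2,4) = 160 − 117 = 43.
From anti-diagonal, 160 − (29 + 47 + 51) gives (2,3) = 33.
The remaining cell in row 4 is (4,3) = 160 − 129 = 31.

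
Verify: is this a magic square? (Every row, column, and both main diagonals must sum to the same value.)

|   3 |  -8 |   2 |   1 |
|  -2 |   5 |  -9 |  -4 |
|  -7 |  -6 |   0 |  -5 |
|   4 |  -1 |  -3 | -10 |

Row 1: 3 + (-8) + 2 + 1 = -2.
Row 2: -2 + 5 + (-9) + (-4) = -10.
Row 3: -7 + (-6) + 0 + (-5) = -18.
Row 4: 4 + (-1) + (-3) + (-10) = -10.
Column 1: 3 + (-2) + (-7) + 4 = -2.
Column 2: -8 + 5 + (-6) + (-1) = -10.
Column 3: 2 + (-9) + 0 + (-3) = -10.
Column 4: 1 + (-4) + (-5) + (-10) = -18.
Main diagonal: 3 + 5 + 0 + (-10) = -2.
Anti-diagonal: 1 + (-9) + (-6) + 4 = -10.

No — column 1 sums to -2 but row 3 sums to -18.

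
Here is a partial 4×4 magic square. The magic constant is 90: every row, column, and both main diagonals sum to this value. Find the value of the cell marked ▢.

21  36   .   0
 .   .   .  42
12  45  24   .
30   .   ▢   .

Using row 1: 21 + 36 + 0 + ? → (1,3) = 90 − 57 = 33.
The remaining cell in row 3 is (3,4) = 90 − 81 = 9.
The remaining cell in column 1 is (2,1) = 90 − 63 = 27.
From column 4, 90 − (0 + 42 + 9) gives (4,4) = 39.
The remaining cell in main diagonal is (2,2) = 90 − 84 = 6.
From anti-diagonal, 90 − (0 + 45 + 30) gives (2,3) = 15.
Column 2: 36 + 6 + 45 + ? = 90, so (4,2) = 3.
Using column 3: 33 + 15 + 24 + ? → (4,3) = 90 − 72 = 18.

18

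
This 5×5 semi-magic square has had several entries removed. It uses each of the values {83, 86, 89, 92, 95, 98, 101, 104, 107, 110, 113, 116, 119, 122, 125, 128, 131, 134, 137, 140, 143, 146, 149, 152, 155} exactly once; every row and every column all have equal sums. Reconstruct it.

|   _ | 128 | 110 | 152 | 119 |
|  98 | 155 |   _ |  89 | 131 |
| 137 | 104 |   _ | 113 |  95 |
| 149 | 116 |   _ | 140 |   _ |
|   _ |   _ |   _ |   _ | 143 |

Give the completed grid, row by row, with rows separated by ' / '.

The 25 entries sum to 2975, so each line sums to 2975/5 = 595.
Row 1 must total 595; the given cells sum to 509, so (1,1) = 86.
Row 2 needs 595; the known cells sum to 473, so (2,3) = 122.
Using row 3: 137 + 104 + 113 + 95 + ? → (3,3) = 595 − 449 = 146.
The remaining cell in column 1 is (5,1) = 595 − 470 = 125.
From column 2, 595 − (128 + 155 + 104 + 116) gives (5,2) = 92.
Using column 4: 152 + 89 + 113 + 140 + ? → (5,4) = 595 − 494 = 101.
The remaining cell in column 5 is (4,5) = 595 − 488 = 107.
Using row 4: 149 + 116 + 140 + 107 + ? → (4,3) = 595 − 512 = 83.
Row 5 needs 595; the known cells sum to 461, so (5,3) = 134.

86 128 110 152 119 / 98 155 122 89 131 / 137 104 146 113 95 / 149 116 83 140 107 / 125 92 134 101 143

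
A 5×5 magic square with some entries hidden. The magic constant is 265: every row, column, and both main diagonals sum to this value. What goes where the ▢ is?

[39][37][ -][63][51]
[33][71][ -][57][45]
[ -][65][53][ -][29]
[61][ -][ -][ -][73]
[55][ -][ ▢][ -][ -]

31

Using row 1: 39 + 37 + 63 + 51 + ? → (1,3) = 265 − 190 = 75.
Row 2 needs 265; the known cells sum to 206, so (2,3) = 59.
Column 1 needs 265; the known cells sum to 188, so (3,1) = 77.
Column 5 must total 265; the given cells sum to 198, so (5,5) = 67.
Main diagonal needs 265; the known cells sum to 230, so (4,4) = 35.
Anti-diagonal must total 265; the given cells sum to 216, so (4,2) = 49.
From row 3, 265 − (77 + 65 + 53 + 29) gives (3,4) = 41.
Row 4: 61 + 49 + 35 + 73 + ? = 265, so (4,3) = 47.
From column 2, 265 − (37 + 71 + 65 + 49) gives (5,2) = 43.
From column 3, 265 − (75 + 59 + 53 + 47) gives (5,3) = 31.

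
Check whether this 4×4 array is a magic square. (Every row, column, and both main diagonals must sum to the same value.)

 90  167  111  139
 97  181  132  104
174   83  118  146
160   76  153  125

Row 1: 90 + 167 + 111 + 139 = 507.
Row 2: 97 + 181 + 132 + 104 = 514.
Row 3: 174 + 83 + 118 + 146 = 521.
Row 4: 160 + 76 + 153 + 125 = 514.
Column 1: 90 + 97 + 174 + 160 = 521.
Column 2: 167 + 181 + 83 + 76 = 507.
Column 3: 111 + 132 + 118 + 153 = 514.
Column 4: 139 + 104 + 146 + 125 = 514.
Main diagonal: 90 + 181 + 118 + 125 = 514.
Anti-diagonal: 139 + 132 + 83 + 160 = 514.

No — row 3 sums to 521 but row 2 sums to 514.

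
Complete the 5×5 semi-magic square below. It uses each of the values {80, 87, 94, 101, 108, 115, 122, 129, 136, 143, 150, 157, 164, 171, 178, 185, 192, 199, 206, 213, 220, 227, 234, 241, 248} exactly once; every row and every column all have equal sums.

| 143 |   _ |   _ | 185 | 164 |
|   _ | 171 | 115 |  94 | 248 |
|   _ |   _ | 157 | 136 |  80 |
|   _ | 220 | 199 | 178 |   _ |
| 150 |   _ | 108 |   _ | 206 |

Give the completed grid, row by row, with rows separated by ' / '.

The 25 entries sum to 4100, so each line sums to 4100/5 = 820.
The remaining cell in row 2 is (2,1) = 820 − 628 = 192.
Column 3 needs 820; the known cells sum to 579, so (1,3) = 241.
Column 4 must total 820; the given cells sum to 593, so (5,4) = 227.
Using column 5: 164 + 248 + 80 + 206 + ? → (4,5) = 820 − 698 = 122.
From row 1, 820 − (143 + 241 + 185 + 164) gives (1,2) = 87.
From row 4, 820 − (220 + 199 + 178 + 122) gives (4,1) = 101.
Row 5 needs 820; the known cells sum to 691, so (5,2) = 129.
The remaining cell in column 1 is (3,1) = 820 − 586 = 234.
From column 2, 820 − (87 + 171 + 220 + 129) gives (3,2) = 213.

143 87 241 185 164 / 192 171 115 94 248 / 234 213 157 136 80 / 101 220 199 178 122 / 150 129 108 227 206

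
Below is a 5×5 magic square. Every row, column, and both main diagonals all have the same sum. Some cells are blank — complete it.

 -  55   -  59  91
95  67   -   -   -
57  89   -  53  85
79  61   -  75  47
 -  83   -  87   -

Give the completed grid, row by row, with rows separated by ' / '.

Column 2 is already complete: 55 + 67 + 89 + 61 + 83 = 355, so that is the magic constant.
Row 3 must total 355; the given cells sum to 284, so (3,3) = 71.
Row 4 needs 355; the known cells sum to 262, so (4,3) = 93.
Using column 4: 59 + 53 + 75 + 87 + ? → (2,4) = 355 − 274 = 81.
The remaining cell in anti-diagonal is (5,1) = 355 − 304 = 51.
Column 1 needs 355; the known cells sum to 282, so (1,1) = 73.
From main diagonal, 355 − (73 + 67 + 71 + 75) gives (5,5) = 69.
Using row 1: 73 + 55 + 59 + 91 + ? → (1,3) = 355 − 278 = 77.
The remaining cell in row 5 is (5,3) = 355 − 290 = 65.
Using column 3: 77 + 71 + 93 + 65 + ? → (2,3) = 355 − 306 = 49.
The remaining cell in column 5 is (2,5) = 355 − 292 = 63.

73 55 77 59 91 / 95 67 49 81 63 / 57 89 71 53 85 / 79 61 93 75 47 / 51 83 65 87 69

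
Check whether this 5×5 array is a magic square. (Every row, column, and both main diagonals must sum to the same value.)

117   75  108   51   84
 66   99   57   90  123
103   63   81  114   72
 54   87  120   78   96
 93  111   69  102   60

Row 1: 117 + 75 + 108 + 51 + 84 = 435.
Row 2: 66 + 99 + 57 + 90 + 123 = 435.
Row 3: 103 + 63 + 81 + 114 + 72 = 433.
Row 4: 54 + 87 + 120 + 78 + 96 = 435.
Row 5: 93 + 111 + 69 + 102 + 60 = 435.
Column 1: 117 + 66 + 103 + 54 + 93 = 433.
Column 2: 75 + 99 + 63 + 87 + 111 = 435.
Column 3: 108 + 57 + 81 + 120 + 69 = 435.
Column 4: 51 + 90 + 114 + 78 + 102 = 435.
Column 5: 84 + 123 + 72 + 96 + 60 = 435.
Main diagonal: 117 + 99 + 81 + 78 + 60 = 435.
Anti-diagonal: 84 + 90 + 81 + 87 + 93 = 435.

No — row 3 sums to 433 but column 2 sums to 435.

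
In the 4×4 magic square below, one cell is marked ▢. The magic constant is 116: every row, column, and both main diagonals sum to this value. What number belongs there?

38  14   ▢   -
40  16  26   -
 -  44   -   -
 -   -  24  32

From row 2, 116 − (40 + 16 + 26) gives (2,4) = 34.
Column 2: 14 + 16 + 44 + ? = 116, so (4,2) = 42.
The remaining cell in main diagonal is (3,3) = 116 − 86 = 30.
Using row 4: 42 + 24 + 32 + ? → (4,1) = 116 − 98 = 18.
Column 1: 38 + 40 + 18 + ? = 116, so (3,1) = 20.
Using column 3: 26 + 30 + 24 + ? → (1,3) = 116 − 80 = 36.

36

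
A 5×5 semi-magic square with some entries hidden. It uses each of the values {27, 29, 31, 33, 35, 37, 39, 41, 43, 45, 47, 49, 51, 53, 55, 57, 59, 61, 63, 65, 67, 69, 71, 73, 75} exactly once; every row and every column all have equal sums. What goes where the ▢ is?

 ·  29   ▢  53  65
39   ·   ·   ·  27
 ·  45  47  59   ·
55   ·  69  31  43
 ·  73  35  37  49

The 25 entries sum to 1275, so each line sums to 1275/5 = 255.
Row 4: 55 + 69 + 31 + 43 + ? = 255, so (4,2) = 57.
Row 5 must total 255; the given cells sum to 194, so (5,1) = 61.
From column 2, 255 − (29 + 45 + 57 + 73) gives (2,2) = 51.
Using column 4: 53 + 59 + 31 + 37 + ? → (2,4) = 255 − 180 = 75.
Column 5 must total 255; the given cells sum to 184, so (3,5) = 71.
Row 2 needs 255; the known cells sum to 192, so (2,3) = 63.
Row 3: 45 + 47 + 59 + 71 + ? = 255, so (3,1) = 33.
Using column 1: 39 + 33 + 55 + 61 + ? → (1,1) = 255 − 188 = 67.
From column 3, 255 − (63 + 47 + 69 + 35) gives (1,3) = 41.

41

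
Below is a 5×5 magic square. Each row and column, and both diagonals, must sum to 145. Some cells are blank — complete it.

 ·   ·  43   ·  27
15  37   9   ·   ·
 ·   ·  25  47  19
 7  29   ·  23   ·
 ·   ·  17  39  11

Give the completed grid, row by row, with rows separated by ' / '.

Column 3 must total 145; the given cells sum to 94, so (4,3) = 51.
The remaining cell in main diagonal is (1,1) = 145 − 96 = 49.
From row 4, 145 − (7 + 29 + 51 + 23) gives (4,5) = 35.
The remaining cell in column 5 is (2,5) = 145 − 92 = 53.
From row 2, 145 − (15 + 37 + 9 + 53) gives (2,4) = 31.
Column 4: 31 + 47 + 23 + 39 + ? = 145, so (1,4) = 5.
Anti-diagonal: 27 + 31 + 25 + 29 + ? = 145, so (5,1) = 33.
From row 1, 145 − (49 + 43 + 5 + 27) gives (1,2) = 21.
Row 5 must total 145; the given cells sum to 100, so (5,2) = 45.
The remaining cell in column 1 is (3,1) = 145 − 104 = 41.
Column 2 needs 145; the known cells sum to 132, so (3,2) = 13.

49 21 43 5 27 / 15 37 9 31 53 / 41 13 25 47 19 / 7 29 51 23 35 / 33 45 17 39 11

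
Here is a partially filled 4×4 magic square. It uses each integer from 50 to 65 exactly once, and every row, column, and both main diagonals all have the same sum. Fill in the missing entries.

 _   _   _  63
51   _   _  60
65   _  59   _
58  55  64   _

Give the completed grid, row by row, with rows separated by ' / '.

56 61 50 63 / 51 62 57 60 / 65 52 59 54 / 58 55 64 53

The entries are 50 through 65, which sum to 920, so each line sums to 920/4 = 230.
Row 4 must total 230; the given cells sum to 177, so (4,4) = 53.
Column 1 needs 230; the known cells sum to 174, so (1,1) = 56.
Column 4 must total 230; the given cells sum to 176, so (3,4) = 54.
Using main diagonal: 56 + 59 + 53 + ? → (2,2) = 230 − 168 = 62.
Row 2: 51 + 62 + 60 + ? = 230, so (2,3) = 57.
Row 3 needs 230; the known cells sum to 178, so (3,2) = 52.
From column 2, 230 − (62 + 52 + 55) gives (1,2) = 61.
Column 3 must total 230; the given cells sum to 180, so (1,3) = 50.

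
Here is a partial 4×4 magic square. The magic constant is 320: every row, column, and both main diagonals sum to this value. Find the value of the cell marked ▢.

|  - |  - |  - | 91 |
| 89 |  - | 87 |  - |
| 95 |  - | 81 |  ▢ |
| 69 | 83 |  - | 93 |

71

From row 4, 320 − (69 + 83 + 93) gives (4,3) = 75.
The remaining cell in column 1 is (1,1) = 320 − 253 = 67.
Column 3 needs 320; the known cells sum to 243, so (1,3) = 77.
Main diagonal needs 320; the known cells sum to 241, so (2,2) = 79.
Anti-diagonal: 91 + 87 + 69 + ? = 320, so (3,2) = 73.
Using row 1: 67 + 77 + 91 + ? → (1,2) = 320 − 235 = 85.
From row 2, 320 − (89 + 79 + 87) gives (2,4) = 65.
The remaining cell in row 3 is (3,4) = 320 − 249 = 71.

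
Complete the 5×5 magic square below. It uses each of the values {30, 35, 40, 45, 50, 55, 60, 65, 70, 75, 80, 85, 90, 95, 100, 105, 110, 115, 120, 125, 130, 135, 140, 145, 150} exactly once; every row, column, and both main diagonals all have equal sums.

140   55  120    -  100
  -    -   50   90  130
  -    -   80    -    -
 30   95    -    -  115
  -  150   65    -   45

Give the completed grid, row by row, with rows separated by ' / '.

140 55 120 35 100 / 70 110 50 90 130 / 125 40 80 145 60 / 30 95 135 75 115 / 85 150 65 105 45

The 25 entries sum to 2250, so each line sums to 2250/5 = 450.
Row 1 needs 450; the known cells sum to 415, so (1,4) = 35.
The remaining cell in column 3 is (4,3) = 450 − 315 = 135.
Column 5 must total 450; the given cells sum to 390, so (3,5) = 60.
Anti-diagonal must total 450; the given cells sum to 365, so (5,1) = 85.
Row 4 must total 450; the given cells sum to 375, so (4,4) = 75.
The remaining cell in row 5 is (5,4) = 450 − 345 = 105.
The remaining cell in column 4 is (3,4) = 450 − 305 = 145.
From main diagonal, 450 − (140 + 80 + 75 + 45) gives (2,2) = 110.
Row 2: 110 + 50 + 90 + 130 + ? = 450, so (2,1) = 70.
The remaining cell in column 1 is (3,1) = 450 − 325 = 125.
Column 2: 55 + 110 + 95 + 150 + ? = 450, so (3,2) = 40.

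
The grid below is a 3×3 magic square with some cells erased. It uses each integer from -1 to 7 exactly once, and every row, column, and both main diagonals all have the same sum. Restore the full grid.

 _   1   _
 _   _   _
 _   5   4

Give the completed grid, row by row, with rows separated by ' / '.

2 1 6 / 7 3 -1 / 0 5 4

The entries are -1 through 7, which sum to 27, so each line sums to 27/3 = 9.
Row 3 needs 9; the known cells sum to 9, so (3,1) = 0.
Column 2 needs 9; the known cells sum to 6, so (2,2) = 3.
Main diagonal must total 9; the given cells sum to 7, so (1,1) = 2.
Anti-diagonal needs 9; the known cells sum to 3, so (1,3) = 6.
Column 1 must total 9; the given cells sum to 2, so (2,1) = 7.
Column 3 needs 9; the known cells sum to 10, so (2,3) = -1.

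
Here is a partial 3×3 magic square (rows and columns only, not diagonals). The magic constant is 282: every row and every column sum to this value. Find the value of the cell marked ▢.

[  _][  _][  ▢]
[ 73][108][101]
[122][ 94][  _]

115

Using row 3: 122 + 94 + ? → (3,3) = 282 − 216 = 66.
Column 1 needs 282; the known cells sum to 195, so (1,1) = 87.
Column 2 needs 282; the known cells sum to 202, so (1,2) = 80.
Column 3: 101 + 66 + ? = 282, so (1,3) = 115.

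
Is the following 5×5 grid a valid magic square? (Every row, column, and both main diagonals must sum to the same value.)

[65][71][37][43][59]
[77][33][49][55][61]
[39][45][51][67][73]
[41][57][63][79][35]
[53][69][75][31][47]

Row 1: 65 + 71 + 37 + 43 + 59 = 275.
Row 2: 77 + 33 + 49 + 55 + 61 = 275.
Row 3: 39 + 45 + 51 + 67 + 73 = 275.
Row 4: 41 + 57 + 63 + 79 + 35 = 275.
Row 5: 53 + 69 + 75 + 31 + 47 = 275.
Column 1: 65 + 77 + 39 + 41 + 53 = 275.
Column 2: 71 + 33 + 45 + 57 + 69 = 275.
Column 3: 37 + 49 + 51 + 63 + 75 = 275.
Column 4: 43 + 55 + 67 + 79 + 31 = 275.
Column 5: 59 + 61 + 73 + 35 + 47 = 275.
Main diagonal: 65 + 33 + 51 + 79 + 47 = 275.
Anti-diagonal: 59 + 55 + 51 + 57 + 53 = 275.
All lines sum to 275.

Yes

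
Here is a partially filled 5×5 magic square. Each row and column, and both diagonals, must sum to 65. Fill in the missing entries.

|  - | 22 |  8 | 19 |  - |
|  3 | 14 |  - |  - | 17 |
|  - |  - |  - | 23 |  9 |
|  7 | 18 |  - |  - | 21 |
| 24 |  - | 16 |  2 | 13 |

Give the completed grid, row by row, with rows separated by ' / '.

11 22 8 19 5 / 3 14 25 6 17 / 20 1 12 23 9 / 7 18 4 15 21 / 24 10 16 2 13

Row 5 must total 65; the given cells sum to 55, so (5,2) = 10.
From column 2, 65 − (22 + 14 + 18 + 10) gives (3,2) = 1.
From column 5, 65 − (17 + 9 + 21 + 13) gives (1,5) = 5.
From row 1, 65 − (22 + 8 + 19 + 5) gives (1,1) = 11.
Column 1 must total 65; the given cells sum to 45, so (3,1) = 20.
From row 3, 65 − (20 + 1 + 23 + 9) gives (3,3) = 12.
Main diagonal must total 65; the given cells sum to 50, so (4,4) = 15.
Anti-diagonal: 5 + 12 + 18 + 24 + ? = 65, so (2,4) = 6.
Row 2 must total 65; the given cells sum to 40, so (2,3) = 25.
Row 4: 7 + 18 + 15 + 21 + ? = 65, so (4,3) = 4.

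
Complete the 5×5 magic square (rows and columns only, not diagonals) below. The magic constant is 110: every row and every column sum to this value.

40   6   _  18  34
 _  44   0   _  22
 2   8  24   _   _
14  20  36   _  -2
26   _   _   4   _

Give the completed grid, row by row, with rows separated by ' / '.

Using row 1: 40 + 6 + 18 + 34 + ? → (1,3) = 110 − 98 = 12.
Row 4 needs 110; the known cells sum to 68, so (4,4) = 42.
Using column 1: 40 + 2 + 14 + 26 + ? → (2,1) = 110 − 82 = 28.
From column 2, 110 − (6 + 44 + 8 + 20) gives (5,2) = 32.
Column 3: 12 + 0 + 24 + 36 + ? = 110, so (5,3) = 38.
Row 2 needs 110; the known cells sum to 94, so (2,4) = 16.
Row 5 needs 110; the known cells sum to 100, so (5,5) = 10.
From column 4, 110 − (18 + 16 + 42 + 4) gives (3,4) = 30.
Using column 5: 34 + 22 + (-2) + 10 + ? → (3,5) = 110 − 64 = 46.

40 6 12 18 34 / 28 44 0 16 22 / 2 8 24 30 46 / 14 20 36 42 -2 / 26 32 38 4 10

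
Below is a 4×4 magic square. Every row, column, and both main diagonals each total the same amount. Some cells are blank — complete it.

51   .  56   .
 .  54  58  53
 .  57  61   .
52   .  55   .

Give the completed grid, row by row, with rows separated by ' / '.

Column 3 is already complete: 56 + 58 + 61 + 55 = 230, so that is the magic constant.
Using row 2: 54 + 58 + 53 + ? → (2,1) = 230 − 165 = 65.
Using column 1: 51 + 65 + 52 + ? → (3,1) = 230 − 168 = 62.
Using main diagonal: 51 + 54 + 61 + ? → (4,4) = 230 − 166 = 64.
Anti-diagonal: 58 + 57 + 52 + ? = 230, so (1,4) = 63.
From row 1, 230 − (51 + 56 + 63) gives (1,2) = 60.
Row 3 needs 230; the known cells sum to 180, so (3,4) = 50.
Row 4 needs 230; the known cells sum to 171, so (4,2) = 59.

51 60 56 63 / 65 54 58 53 / 62 57 61 50 / 52 59 55 64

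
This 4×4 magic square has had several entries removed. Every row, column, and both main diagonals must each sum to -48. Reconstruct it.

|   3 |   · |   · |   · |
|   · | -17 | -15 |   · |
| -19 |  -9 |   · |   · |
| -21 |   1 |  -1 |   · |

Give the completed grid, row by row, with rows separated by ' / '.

3 -23 -25 -3 / -11 -17 -15 -5 / -19 -9 -7 -13 / -21 1 -1 -27

Row 4 needs -48; the known cells sum to -21, so (4,4) = -27.
Column 1 needs -48; the known cells sum to -37, so (2,1) = -11.
Column 2 needs -48; the known cells sum to -25, so (1,2) = -23.
Main diagonal must total -48; the given cells sum to -41, so (3,3) = -7.
Using anti-diagonal: -15 + (-9) + (-21) + ? → (1,4) = -48 − (-45) = -3.
Row 1 needs -48; the known cells sum to -23, so (1,3) = -25.
Row 2 needs -48; the known cells sum to -43, so (2,4) = -5.
Row 3 needs -48; the known cells sum to -35, so (3,4) = -13.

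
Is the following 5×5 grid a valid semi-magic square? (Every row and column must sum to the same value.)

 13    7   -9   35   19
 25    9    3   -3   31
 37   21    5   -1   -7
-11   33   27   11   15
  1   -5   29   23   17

No — row 3 sums to 55 but column 5 sums to 75.

Row 1: 13 + 7 + (-9) + 35 + 19 = 65.
Row 2: 25 + 9 + 3 + (-3) + 31 = 65.
Row 3: 37 + 21 + 5 + (-1) + (-7) = 55.
Row 4: -11 + 33 + 27 + 11 + 15 = 75.
Row 5: 1 + (-5) + 29 + 23 + 17 = 65.
Column 1: 13 + 25 + 37 + (-11) + 1 = 65.
Column 2: 7 + 9 + 21 + 33 + (-5) = 65.
Column 3: -9 + 3 + 5 + 27 + 29 = 55.
Column 4: 35 + (-3) + (-1) + 11 + 23 = 65.
Column 5: 19 + 31 + (-7) + 15 + 17 = 75.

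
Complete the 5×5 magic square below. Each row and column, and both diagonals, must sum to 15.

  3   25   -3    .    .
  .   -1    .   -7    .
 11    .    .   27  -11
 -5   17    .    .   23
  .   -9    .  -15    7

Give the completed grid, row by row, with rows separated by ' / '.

3 25 -3 9 -19 / -13 -1 21 -7 15 / 11 -17 5 27 -11 / -5 17 -21 1 23 / 19 -9 13 -15 7

Column 2 needs 15; the known cells sum to 32, so (3,2) = -17.
Row 3: 11 + (-17) + 27 + (-11) + ? = 15, so (3,3) = 5.
Main diagonal must total 15; the given cells sum to 14, so (4,4) = 1.
Row 4 must total 15; the given cells sum to 36, so (4,3) = -21.
Using column 4: -7 + 27 + 1 + (-15) + ? → (1,4) = 15 − 6 = 9.
Row 1: 3 + 25 + (-3) + 9 + ? = 15, so (1,5) = -19.
The remaining cell in column 5 is (2,5) = 15 − 0 = 15.
From anti-diagonal, 15 − (-19 + (-7) + 5 + 17) gives (5,1) = 19.
Using row 5: 19 + (-9) + (-15) + 7 + ? → (5,3) = 15 − 2 = 13.
From column 1, 15 − (3 + 11 + (-5) + 19) gives (2,1) = -13.
Column 3 must total 15; the given cells sum to -6, so (2,3) = 21.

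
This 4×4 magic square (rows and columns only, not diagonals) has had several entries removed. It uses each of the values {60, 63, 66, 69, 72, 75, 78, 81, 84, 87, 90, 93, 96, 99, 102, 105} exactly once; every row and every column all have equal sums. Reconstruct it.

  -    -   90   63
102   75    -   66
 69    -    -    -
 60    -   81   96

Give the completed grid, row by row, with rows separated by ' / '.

99 78 90 63 / 102 75 87 66 / 69 84 72 105 / 60 93 81 96

The 16 entries sum to 1320, so each line sums to 1320/4 = 330.
Row 2 must total 330; the given cells sum to 243, so (2,3) = 87.
Row 4 needs 330; the known cells sum to 237, so (4,2) = 93.
Column 1: 102 + 69 + 60 + ? = 330, so (1,1) = 99.
The remaining cell in column 3 is (3,3) = 330 − 258 = 72.
Column 4: 63 + 66 + 96 + ? = 330, so (3,4) = 105.
Row 1 needs 330; the known cells sum to 252, so (1,2) = 78.
From row 3, 330 − (69 + 72 + 105) gives (3,2) = 84.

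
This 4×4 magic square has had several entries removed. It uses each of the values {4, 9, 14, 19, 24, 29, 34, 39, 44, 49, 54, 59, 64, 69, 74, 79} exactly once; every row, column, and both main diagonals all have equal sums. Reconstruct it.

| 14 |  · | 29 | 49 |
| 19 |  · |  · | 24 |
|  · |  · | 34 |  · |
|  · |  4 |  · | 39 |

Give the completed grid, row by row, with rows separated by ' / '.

The 16 entries sum to 664, so each line sums to 664/4 = 166.
The remaining cell in row 1 is (1,2) = 166 − 92 = 74.
Column 4 needs 166; the known cells sum to 112, so (3,4) = 54.
Using main diagonal: 14 + 34 + 39 + ? → (2,2) = 166 − 87 = 79.
The remaining cell in row 2 is (2,3) = 166 − 122 = 44.
Column 2 must total 166; the given cells sum to 157, so (3,2) = 9.
Column 3: 29 + 44 + 34 + ? = 166, so (4,3) = 59.
Anti-diagonal: 49 + 44 + 9 + ? = 166, so (4,1) = 64.
Row 3: 9 + 34 + 54 + ? = 166, so (3,1) = 69.

14 74 29 49 / 19 79 44 24 / 69 9 34 54 / 64 4 59 39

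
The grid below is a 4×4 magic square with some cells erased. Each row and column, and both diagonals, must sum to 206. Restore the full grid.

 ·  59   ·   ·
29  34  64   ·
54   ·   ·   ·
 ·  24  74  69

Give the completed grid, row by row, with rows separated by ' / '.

84 59 49 14 / 29 34 64 79 / 54 89 19 44 / 39 24 74 69

The remaining cell in row 2 is (2,4) = 206 − 127 = 79.
Row 4: 24 + 74 + 69 + ? = 206, so (4,1) = 39.
Column 1 needs 206; the known cells sum to 122, so (1,1) = 84.
Using column 2: 59 + 34 + 24 + ? → (3,2) = 206 − 117 = 89.
Using main diagonal: 84 + 34 + 69 + ? → (3,3) = 206 − 187 = 19.
From anti-diagonal, 206 − (64 + 89 + 39) gives (1,4) = 14.
From row 1, 206 − (84 + 59 + 14) gives (1,3) = 49.
The remaining cell in row 3 is (3,4) = 206 − 162 = 44.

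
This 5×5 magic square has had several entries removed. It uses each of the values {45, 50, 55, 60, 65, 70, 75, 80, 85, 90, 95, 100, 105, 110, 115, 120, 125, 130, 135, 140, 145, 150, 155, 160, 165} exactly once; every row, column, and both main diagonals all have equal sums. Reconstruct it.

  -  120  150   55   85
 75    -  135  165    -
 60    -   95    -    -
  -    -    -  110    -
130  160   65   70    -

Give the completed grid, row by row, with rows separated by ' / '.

The 25 entries sum to 2625, so each line sums to 2625/5 = 525.
Row 1 needs 525; the known cells sum to 410, so (1,1) = 115.
Row 5: 130 + 160 + 65 + 70 + ? = 525, so (5,5) = 100.
Using column 1: 115 + 75 + 60 + 130 + ? → (4,1) = 525 − 380 = 145.
Using column 3: 150 + 135 + 95 + 65 + ? → (4,3) = 525 − 445 = 80.
Column 4 needs 525; the known cells sum to 400, so (3,4) = 125.
Main diagonal must total 525; the given cells sum to 420, so (2,2) = 105.
The remaining cell in anti-diagonal is (4,2) = 525 − 475 = 50.
Row 2 needs 525; the known cells sum to 480, so (2,5) = 45.
From row 4, 525 − (145 + 50 + 80 + 110) gives (4,5) = 140.
Using column 2: 120 + 105 + 50 + 160 + ? → (3,2) = 525 − 435 = 90.
The remaining cell in column 5 is (3,5) = 525 − 370 = 155.

115 120 150 55 85 / 75 105 135 165 45 / 60 90 95 125 155 / 145 50 80 110 140 / 130 160 65 70 100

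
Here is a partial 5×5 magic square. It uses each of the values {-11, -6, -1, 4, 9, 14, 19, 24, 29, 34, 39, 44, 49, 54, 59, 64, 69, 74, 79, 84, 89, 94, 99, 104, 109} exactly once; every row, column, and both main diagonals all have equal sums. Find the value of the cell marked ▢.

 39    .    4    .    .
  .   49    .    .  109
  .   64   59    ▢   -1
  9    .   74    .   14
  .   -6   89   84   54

The 25 entries sum to 1225, so each line sums to 1225/5 = 245.
Row 5 needs 245; the known cells sum to 221, so (5,1) = 24.
The remaining cell in column 3 is (2,3) = 245 − 226 = 19.
Column 5 needs 245; the known cells sum to 176, so (1,5) = 69.
Main diagonal: 39 + 49 + 59 + 54 + ? = 245, so (4,4) = 44.
Row 4 must total 245; the given cells sum to 141, so (4,2) = 104.
Column 2: 49 + 64 + 104 + (-6) + ? = 245, so (1,2) = 34.
Anti-diagonal: 69 + 59 + 104 + 24 + ? = 245, so (2,4) = -11.
Row 1: 39 + 34 + 4 + 69 + ? = 245, so (1,4) = 99.
Row 2 needs 245; the known cells sum to 166, so (2,1) = 79.
Column 1: 39 + 79 + 9 + 24 + ? = 245, so (3,1) = 94.
Column 4 must total 245; the given cells sum to 216, so (3,4) = 29.

29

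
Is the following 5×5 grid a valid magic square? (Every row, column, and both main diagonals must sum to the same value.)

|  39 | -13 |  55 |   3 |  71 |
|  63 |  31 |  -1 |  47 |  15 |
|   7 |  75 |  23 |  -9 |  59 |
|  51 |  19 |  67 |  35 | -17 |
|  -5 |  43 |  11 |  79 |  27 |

Row 1: 39 + (-13) + 55 + 3 + 71 = 155.
Row 2: 63 + 31 + (-1) + 47 + 15 = 155.
Row 3: 7 + 75 + 23 + (-9) + 59 = 155.
Row 4: 51 + 19 + 67 + 35 + (-17) = 155.
Row 5: -5 + 43 + 11 + 79 + 27 = 155.
Column 1: 39 + 63 + 7 + 51 + (-5) = 155.
Column 2: -13 + 31 + 75 + 19 + 43 = 155.
Column 3: 55 + (-1) + 23 + 67 + 11 = 155.
Column 4: 3 + 47 + (-9) + 35 + 79 = 155.
Column 5: 71 + 15 + 59 + (-17) + 27 = 155.
Main diagonal: 39 + 31 + 23 + 35 + 27 = 155.
Anti-diagonal: 71 + 47 + 23 + 19 + (-5) = 155.
All lines sum to 155.

Yes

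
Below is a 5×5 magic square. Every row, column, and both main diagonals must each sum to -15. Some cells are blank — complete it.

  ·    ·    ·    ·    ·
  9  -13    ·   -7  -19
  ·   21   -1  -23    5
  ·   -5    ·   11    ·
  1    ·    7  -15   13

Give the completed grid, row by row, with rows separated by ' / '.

-25 3 -9 19 -3 / 9 -13 15 -7 -19 / -17 21 -1 -23 5 / 17 -5 -27 11 -11 / 1 -21 7 -15 13

Using row 2: 9 + (-13) + (-7) + (-19) + ? → (2,3) = -15 − (-30) = 15.
Row 3: 21 + (-1) + (-23) + 5 + ? = -15, so (3,1) = -17.
The remaining cell in row 5 is (5,2) = -15 − 6 = -21.
Column 2 must total -15; the given cells sum to -18, so (1,2) = 3.
Column 4: -7 + (-23) + 11 + (-15) + ? = -15, so (1,4) = 19.
The remaining cell in main diagonal is (1,1) = -15 − 10 = -25.
Using anti-diagonal: -7 + (-1) + (-5) + 1 + ? → (1,5) = -15 − (-12) = -3.
The remaining cell in row 1 is (1,3) = -15 − (-6) = -9.
Column 1: -25 + 9 + (-17) + 1 + ? = -15, so (4,1) = 17.
Column 3: -9 + 15 + (-1) + 7 + ? = -15, so (4,3) = -27.
Column 5 must total -15; the given cells sum to -4, so (4,5) = -11.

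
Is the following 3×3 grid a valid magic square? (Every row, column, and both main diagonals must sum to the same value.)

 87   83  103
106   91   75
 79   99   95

No — column 1 sums to 272 but row 3 sums to 273.

Row 1: 87 + 83 + 103 = 273.
Row 2: 106 + 91 + 75 = 272.
Row 3: 79 + 99 + 95 = 273.
Column 1: 87 + 106 + 79 = 272.
Column 2: 83 + 91 + 99 = 273.
Column 3: 103 + 75 + 95 = 273.
Main diagonal: 87 + 91 + 95 = 273.
Anti-diagonal: 103 + 91 + 79 = 273.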